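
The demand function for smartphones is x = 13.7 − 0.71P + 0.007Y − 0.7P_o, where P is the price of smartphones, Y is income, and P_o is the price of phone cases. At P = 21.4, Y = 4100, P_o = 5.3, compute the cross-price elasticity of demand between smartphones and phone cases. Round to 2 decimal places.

x = 13.7 − 0.71(21.4) + 0.007(4100) − 0.7(5.3) = 13.7 − 15.194 + 28.7 − 3.71 = 23.496.
∂x/∂P_o = −0.7, so E_xy = -0.7·(5.3/23.496) ≈ -0.16.
E_xy < 0: the goods are complements.

-0.16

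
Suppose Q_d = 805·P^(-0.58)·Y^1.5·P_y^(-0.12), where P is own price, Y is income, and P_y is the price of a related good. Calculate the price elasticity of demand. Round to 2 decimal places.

-0.58

For a Cobb–Douglas (constant-elasticity) form Q_d = A·P^α·…, the elasticity with respect to P equals the exponent α at every point.
Here the exponent on P is -0.58, so the price elasticity of demand is -0.58.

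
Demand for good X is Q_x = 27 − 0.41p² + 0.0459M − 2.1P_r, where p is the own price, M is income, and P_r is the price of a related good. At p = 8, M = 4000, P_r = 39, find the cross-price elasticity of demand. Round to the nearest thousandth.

Evaluating quantity at (p, M, P_r) gives Q_x = 27 − 0.41(8)² + 0.0459(4000) − 2.1(39) = 27 − 26.24 + 183.6 − 81.9 = 102.46.
∂Q_x/∂P_r = −2.1, so E_xy = -2.1·(39/102.46) ≈ -0.799.
E_xy < 0: the goods are complements.

-0.799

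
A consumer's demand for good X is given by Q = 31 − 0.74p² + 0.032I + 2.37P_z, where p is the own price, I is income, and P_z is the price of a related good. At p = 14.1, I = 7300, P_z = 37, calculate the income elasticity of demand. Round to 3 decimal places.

1.139

Evaluating quantity at (p, I, P_z) gives Q = 31 − 0.74(14.1)² + 0.032(7300) + 2.37(37) = 31 − 147.1194 + 233.6 + 87.69 = 205.1706.
∂Q/∂I = +0.032, so E_I = 0.032·(7300/205.1706) ≈ 1.139.
E_I > 1: normal good (luxury).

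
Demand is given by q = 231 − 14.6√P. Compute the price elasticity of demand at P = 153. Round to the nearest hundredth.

-1.79

At P = 153, q = 50.408.
dq/dP = −14.6/(2√P) = −14.6/(2·12.3693).
Point elasticity E = (dq/dP)·(P/q) = -0.5902 × 153/50.408 ≈ -1.79.
|E| > 1, so demand is elastic at this price.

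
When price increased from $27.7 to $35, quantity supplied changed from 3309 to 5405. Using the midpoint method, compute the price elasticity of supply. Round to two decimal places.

2.07

%Δq = (5405 − 3309)/[(3309 + 5405)/2] = 2096/4357 ≈ 0.4811.
%ΔP = (35 − 27.7)/[(27.7 + 35)/2] = 7.3/31.35 ≈ 0.2329.
Arc elasticity E = %Δq/%ΔP ≈ 0.4811/0.2329 ≈ 2.07.
|E| > 1: supply is elastic over this range.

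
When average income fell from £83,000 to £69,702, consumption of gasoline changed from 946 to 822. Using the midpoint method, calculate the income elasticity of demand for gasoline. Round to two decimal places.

0.81

%ΔQ = (822 − 946)/[(946+822)/2] = -124/884 ≈ -0.1403.
%ΔI = (69,702 − 83,000)/[(83,000+69,702)/2] = -13298/76351 ≈ -0.1742.
E_I = %ΔQ/%ΔI ≈ 0.81.
E_I ∈ (0,1): normal good (necessity).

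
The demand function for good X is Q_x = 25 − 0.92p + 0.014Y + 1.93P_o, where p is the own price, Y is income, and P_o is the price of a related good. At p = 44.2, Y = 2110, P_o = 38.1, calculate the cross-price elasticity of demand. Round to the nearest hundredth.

0.84

Substituting, Q_x = 25 − 0.92(44.2) + 0.014(2110) + 1.93(38.1) = 25 − 40.664 + 29.54 + 73.533 = 87.409.
∂Q_x/∂P_o = +1.93, so E_xy = 1.93·(38.1/87.409) ≈ 0.84.
E_xy > 0: the goods are substitutes.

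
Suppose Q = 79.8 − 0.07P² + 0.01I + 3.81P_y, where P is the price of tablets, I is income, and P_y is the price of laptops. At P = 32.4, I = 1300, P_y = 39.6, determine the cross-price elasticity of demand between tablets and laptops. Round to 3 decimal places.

Q = 79.8 − 0.07(32.4)² + 0.01(1300) + 3.81(39.6) = 79.8 − 73.4832 + 13 + 150.876 = 170.1928.
∂Q/∂P_y = +3.81, so E_xy = 3.81·(39.6/170.1928) ≈ 0.887.
E_xy > 0: the goods are substitutes.

0.887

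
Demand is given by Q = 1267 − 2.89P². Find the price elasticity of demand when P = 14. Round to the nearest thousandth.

At P = 14, Q = 700.56.
dQ/dP = −2·2.89·P = −80.92.
Point elasticity E = (dQ/dP)·(P/Q) = -80.92 × 14/700.56 ≈ -1.617.
|E| > 1, so demand is elastic at this price.

-1.617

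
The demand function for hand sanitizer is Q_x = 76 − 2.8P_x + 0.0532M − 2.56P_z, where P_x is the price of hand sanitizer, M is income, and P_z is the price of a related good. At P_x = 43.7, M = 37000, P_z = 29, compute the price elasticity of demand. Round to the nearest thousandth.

-0.066

Substituting, Q_x = 76 − 2.8(43.7) + 0.0532(37000) − 2.56(29) = 76 − 122.36 + 1968.4 − 74.24 = 1847.8.
∂Q_x/∂P_x = −2.8, so E_p = (−2.8)·(43.7/1847.8) ≈ -0.066.
|E_p| < 1: demand is inelastic.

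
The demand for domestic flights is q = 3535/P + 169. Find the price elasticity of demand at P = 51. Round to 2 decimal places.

At P = 51, q = 238.3137.
dq/dP = −3535/P² = −1.3591.
Point elasticity E = (dq/dP)·(P/q) = -1.3591 × 51/238.3137 ≈ -0.29.
|E| < 1, so demand is inelastic at this price.

-0.29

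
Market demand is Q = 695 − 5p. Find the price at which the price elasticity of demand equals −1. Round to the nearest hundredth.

69.50

For linear demand Q = a − bp, E = −bp/(a − bp). |E| = 1 ⇒ bp = a − bp ⇒ p = a/(2b).
p = 695/(2·5) = 69.50.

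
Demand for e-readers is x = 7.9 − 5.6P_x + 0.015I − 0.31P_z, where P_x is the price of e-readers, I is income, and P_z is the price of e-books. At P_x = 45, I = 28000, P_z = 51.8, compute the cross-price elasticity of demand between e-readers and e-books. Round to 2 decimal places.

Substituting, x = 7.9 − 5.6(45) + 0.015(28000) − 0.31(51.8) = 7.9 − 252 + 420 − 16.058 = 159.842.
∂x/∂P_z = −0.31, so E_xy = -0.31·(51.8/159.842) ≈ -0.10.
E_xy < 0: the goods are complements.

-0.10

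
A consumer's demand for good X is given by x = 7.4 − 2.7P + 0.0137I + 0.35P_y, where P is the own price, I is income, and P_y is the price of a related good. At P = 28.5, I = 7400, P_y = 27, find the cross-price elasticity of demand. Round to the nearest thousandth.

0.229

First evaluate x: 7.4 − 2.7(28.5) + 0.0137(7400) + 0.35(27) = 7.4 − 76.95 + 101.38 + 9.45 = 41.28.
∂x/∂P_y = +0.35, so E_xy = 0.35·(27/41.28) ≈ 0.229.
E_xy > 0: the goods are substitutes.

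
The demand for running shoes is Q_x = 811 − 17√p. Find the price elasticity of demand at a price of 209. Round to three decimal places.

-0.217

At p = 209, Q_x = 565.2339.
dQ_x/dp = −17/(2√p) = −17/(2·14.4568).
Point elasticity E = (dQ_x/dp)·(p/Q_x) = -0.588 × 209/565.2339 ≈ -0.217.
|E| < 1, so demand is inelastic at this price.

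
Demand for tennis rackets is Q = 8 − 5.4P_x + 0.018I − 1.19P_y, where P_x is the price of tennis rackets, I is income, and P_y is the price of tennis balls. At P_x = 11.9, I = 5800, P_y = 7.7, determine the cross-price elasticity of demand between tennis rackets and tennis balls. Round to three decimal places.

-0.235

At the given point, Q = 8 − 5.4(11.9) + 0.018(5800) − 1.19(7.7) = 8 − 64.26 + 104.4 − 9.163 = 38.977.
∂Q/∂P_y = −1.19, so E_xy = -1.19·(7.7/38.977) ≈ -0.235.
E_xy < 0: the goods are complements.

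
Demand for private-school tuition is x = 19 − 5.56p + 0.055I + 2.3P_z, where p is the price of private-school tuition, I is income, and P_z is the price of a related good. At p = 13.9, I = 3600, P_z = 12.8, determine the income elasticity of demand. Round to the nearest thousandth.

1.171

x = 19 − 5.56(13.9) + 0.055(3600) + 2.3(12.8) = 19 − 77.284 + 198 + 29.44 = 169.156.
∂x/∂I = +0.055, so E_I = 0.055·(3600/169.156) ≈ 1.171.
E_I > 1: normal good (luxury).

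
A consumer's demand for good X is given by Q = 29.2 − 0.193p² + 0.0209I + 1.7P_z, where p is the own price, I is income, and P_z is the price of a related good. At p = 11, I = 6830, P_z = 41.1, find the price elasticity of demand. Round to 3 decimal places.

Substituting, Q = 29.2 − 0.193(11)² + 0.0209(6830) + 1.7(41.1) = 29.2 − 23.353 + 142.747 + 69.87 = 218.464.
∂Q/∂p = −2·0.193·p = -4.246, so E_p = -4.246·(11/218.464) ≈ -0.214.
|E_p| < 1: demand is inelastic.

-0.214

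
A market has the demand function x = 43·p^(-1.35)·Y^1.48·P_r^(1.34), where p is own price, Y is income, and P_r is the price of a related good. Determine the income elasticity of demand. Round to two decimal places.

For a Cobb–Douglas (constant-elasticity) form x = A·Y^α·…, the elasticity with respect to Y equals the exponent α at every point.
Here the exponent on Y is 1.48, so the income elasticity of demand is 1.48.

1.48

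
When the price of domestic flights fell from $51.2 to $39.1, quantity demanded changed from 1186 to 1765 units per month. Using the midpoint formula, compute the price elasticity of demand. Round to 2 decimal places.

-1.46

%Δq = (1765 − 1186)/[(1186 + 1765)/2] = 579/1475.5 ≈ 0.3924.
%ΔP = (39.1 − 51.2)/[(51.2 + 39.1)/2] = -12.1/45.15 ≈ -0.2680.
Arc elasticity E = %Δq/%ΔP ≈ 0.3924/-0.2680 ≈ -1.46.
|E| > 1: demand is elastic over this range.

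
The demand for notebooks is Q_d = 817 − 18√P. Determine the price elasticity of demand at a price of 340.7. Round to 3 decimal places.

At P = 340.7, Q_d = 484.7549.
dQ_d/dP = −18/(2√P) = −18/(2·18.4581).
Point elasticity E = (dQ_d/dP)·(P/Q_d) = -0.4876 × 340.7/484.7549 ≈ -0.343.
|E| < 1, so demand is inelastic at this price.

-0.343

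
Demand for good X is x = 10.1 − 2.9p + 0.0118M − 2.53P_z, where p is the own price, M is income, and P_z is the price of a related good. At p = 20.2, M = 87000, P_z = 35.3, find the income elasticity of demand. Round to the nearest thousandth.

Evaluating quantity at (p, M, P_z) gives x = 10.1 − 2.9(20.2) + 0.0118(87000) − 2.53(35.3) = 10.1 − 58.58 + 1026.6 − 89.309 = 888.811.
∂x/∂M = +0.0118, so E_I = 0.0118·(87000/888.811) ≈ 1.155.
E_I > 1: normal good (luxury).

1.155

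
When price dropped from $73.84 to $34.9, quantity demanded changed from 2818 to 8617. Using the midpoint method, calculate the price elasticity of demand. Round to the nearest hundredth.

-1.42

%Δq = (8617 − 2818)/[(2818 + 8617)/2] = 5799/5717.5 ≈ 1.0143.
%ΔP = (34.9 − 73.84)/[(73.84 + 34.9)/2] = -38.94/54.37 ≈ -0.7162.
Arc elasticity E = %Δq/%ΔP ≈ 1.0143/-0.7162 ≈ -1.42.
|E| > 1: demand is elastic over this range.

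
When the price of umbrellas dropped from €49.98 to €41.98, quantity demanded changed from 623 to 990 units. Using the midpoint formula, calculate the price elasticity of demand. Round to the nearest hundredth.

%ΔQ = (990 − 623)/[(623 + 990)/2] = 367/806.5 ≈ 0.4551.
%Δp = (41.98 − 49.98)/[(49.98 + 41.98)/2] = -8/45.98 ≈ -0.1740.
Arc elasticity E = %ΔQ/%Δp ≈ 0.4551/-0.1740 ≈ -2.62.
|E| > 1: demand is elastic over this range.

-2.62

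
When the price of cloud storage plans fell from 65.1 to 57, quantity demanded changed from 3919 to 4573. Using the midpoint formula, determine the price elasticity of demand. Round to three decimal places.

%Δq = (4573 − 3919)/[(3919 + 4573)/2] = 654/4246 ≈ 0.1540.
%ΔP = (57 − 65.1)/[(65.1 + 57)/2] = -8.1/61.05 ≈ -0.1327.
Arc elasticity E = %Δq/%ΔP ≈ 0.1540/-0.1327 ≈ -1.161.
|E| > 1: demand is elastic over this range.

-1.161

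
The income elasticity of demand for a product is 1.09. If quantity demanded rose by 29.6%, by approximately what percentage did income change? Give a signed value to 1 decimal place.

27.2

%ΔQ ≈ E × %ΔI ⇒ %ΔI = %ΔQ / E = (29.6%)/(1.09) ≈ 27.2%.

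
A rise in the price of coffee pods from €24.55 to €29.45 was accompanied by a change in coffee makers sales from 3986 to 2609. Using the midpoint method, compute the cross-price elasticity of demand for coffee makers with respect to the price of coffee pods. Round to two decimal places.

%ΔQ_x = (2609 − 3986)/[(3986+2609)/2] = -1377/3297.5 ≈ -0.4176.
%ΔP_y = (29.45 − 24.55)/[(24.55+29.45)/2] ≈ 0.1815.
E_xy = -0.4176/0.1815 ≈ -2.30.
E_xy < 0, so coffee makers and coffee pods are complements.

-2.30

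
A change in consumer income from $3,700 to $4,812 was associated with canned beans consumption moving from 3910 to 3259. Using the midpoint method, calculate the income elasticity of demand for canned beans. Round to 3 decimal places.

%ΔQ = (3259 − 3910)/[(3910+3259)/2] = -651/3584.5 ≈ -0.1816.
%ΔI = (4,812 − 3,700)/[(3,700+4,812)/2] = 1112/4256 ≈ 0.2613.
E_I = %ΔQ/%ΔI ≈ -0.695.
E_I < 0: inferior good.

-0.695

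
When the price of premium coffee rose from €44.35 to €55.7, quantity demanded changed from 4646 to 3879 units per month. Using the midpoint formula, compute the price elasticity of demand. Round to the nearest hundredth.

%ΔQ = (3879 − 4646)/[(4646 + 3879)/2] = -767/4262.5 ≈ -0.1799.
%Δp = (55.7 − 44.35)/[(44.35 + 55.7)/2] = 11.35/50.025 ≈ 0.2269.
Arc elasticity E = %ΔQ/%Δp ≈ -0.1799/0.2269 ≈ -0.79.
|E| < 1: demand is inelastic over this range.

-0.79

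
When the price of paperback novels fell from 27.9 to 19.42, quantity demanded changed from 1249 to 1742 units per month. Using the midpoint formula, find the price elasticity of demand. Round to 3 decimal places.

-0.920

%ΔQ = (1742 − 1249)/[(1249 + 1742)/2] = 493/1495.5 ≈ 0.3297.
%Δp = (19.42 − 27.9)/[(27.9 + 19.42)/2] = -8.48/23.66 ≈ -0.3584.
Arc elasticity E = %ΔQ/%Δp ≈ 0.3297/-0.3584 ≈ -0.920.
|E| < 1: demand is inelastic over this range.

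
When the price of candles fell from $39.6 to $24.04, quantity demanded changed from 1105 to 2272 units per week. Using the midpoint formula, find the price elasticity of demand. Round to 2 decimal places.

%ΔQ = (2272 − 1105)/[(1105 + 2272)/2] = 1167/1688.5 ≈ 0.6911.
%Δp = (24.04 − 39.6)/[(39.6 + 24.04)/2] = -15.56/31.82 ≈ -0.4890.
Arc elasticity E = %ΔQ/%Δp ≈ 0.6911/-0.4890 ≈ -1.41.
|E| > 1: demand is elastic over this range.

-1.41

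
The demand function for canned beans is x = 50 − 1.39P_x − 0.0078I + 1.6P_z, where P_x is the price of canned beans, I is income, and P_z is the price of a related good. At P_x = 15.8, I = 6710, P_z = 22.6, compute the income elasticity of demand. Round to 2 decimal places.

First evaluate x: 50 − 1.39(15.8) − 0.0078(6710) + 1.6(22.6) = 50 − 21.962 − 52.338 + 36.16 = 11.86.
∂x/∂I = −0.0078, so E_I = -0.0078·(6710/11.86) ≈ -4.41.
E_I < 0: inferior good.

-4.41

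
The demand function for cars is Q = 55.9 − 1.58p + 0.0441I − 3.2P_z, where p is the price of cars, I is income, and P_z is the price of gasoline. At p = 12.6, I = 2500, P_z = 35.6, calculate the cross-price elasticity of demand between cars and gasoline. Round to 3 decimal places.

Substituting, Q = 55.9 − 1.58(12.6) + 0.0441(2500) − 3.2(35.6) = 55.9 − 19.908 + 110.25 − 113.92 = 32.322.
∂Q/∂P_z = −3.2, so E_xy = -3.2·(35.6/32.322) ≈ -3.525.
E_xy < 0: the goods are complements.

-3.525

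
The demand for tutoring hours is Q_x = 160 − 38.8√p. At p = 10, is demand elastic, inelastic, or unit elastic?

elastic

At p = 10, Q_x = 37.3036.
dQ_x/dp = −38.8/(2√p) = −38.8/(2·3.1623).
Point elasticity E = (dQ_x/dp)·(p/Q_x) = -6.1348 × 10/37.3036 ≈ -1.645.
|E| ≈ 1.645 > 1, so demand is elastic.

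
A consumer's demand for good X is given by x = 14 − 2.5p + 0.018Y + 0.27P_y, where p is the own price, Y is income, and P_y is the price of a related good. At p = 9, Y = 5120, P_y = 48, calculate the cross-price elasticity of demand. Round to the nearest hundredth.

Evaluating quantity at (p, Y, P_y) gives x = 14 − 2.5(9) + 0.018(5120) + 0.27(48) = 14 − 22.5 + 92.16 + 12.96 = 96.62.
∂x/∂P_y = +0.27, so E_xy = 0.27·(48/96.62) ≈ 0.13.
E_xy > 0: the goods are substitutes.

0.13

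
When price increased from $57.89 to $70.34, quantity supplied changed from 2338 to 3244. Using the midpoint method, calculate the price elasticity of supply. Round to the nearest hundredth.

%Δq = (3244 − 2338)/[(2338 + 3244)/2] = 906/2791 ≈ 0.3246.
%Δp = (70.34 − 57.89)/[(57.89 + 70.34)/2] = 12.45/64.115 ≈ 0.1942.
Arc elasticity E = %Δq/%Δp ≈ 0.3246/0.1942 ≈ 1.67.
|E| > 1: supply is elastic over this range.

1.67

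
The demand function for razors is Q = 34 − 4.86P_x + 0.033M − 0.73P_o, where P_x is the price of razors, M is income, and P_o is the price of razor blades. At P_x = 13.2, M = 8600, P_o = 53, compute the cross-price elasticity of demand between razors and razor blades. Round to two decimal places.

First evaluate Q: 34 − 4.86(13.2) + 0.033(8600) − 0.73(53) = 34 − 64.152 + 283.8 − 38.69 = 214.958.
∂Q/∂P_o = −0.73, so E_xy = -0.73·(53/214.958) ≈ -0.18.
E_xy < 0: the goods are complements.

-0.18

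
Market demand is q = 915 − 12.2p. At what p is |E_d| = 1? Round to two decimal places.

37.50

For linear demand q = a − bp, E = −bp/(a − bp). |E| = 1 ⇒ bp = a − bp ⇒ p = a/(2b).
p = 915/(2·12.2) = 37.50.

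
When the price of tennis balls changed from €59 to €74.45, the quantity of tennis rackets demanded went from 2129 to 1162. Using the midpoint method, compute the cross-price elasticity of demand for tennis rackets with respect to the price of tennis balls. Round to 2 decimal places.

-2.54

%ΔQ_x = (1162 − 2129)/[(2129+1162)/2] = -967/1645.5 ≈ -0.5877.
%ΔP_y = (74.45 − 59)/[(59+74.45)/2] ≈ 0.2315.
E_xy = -0.5877/0.2315 ≈ -2.54.
E_xy < 0, so tennis rackets and tennis balls are complements.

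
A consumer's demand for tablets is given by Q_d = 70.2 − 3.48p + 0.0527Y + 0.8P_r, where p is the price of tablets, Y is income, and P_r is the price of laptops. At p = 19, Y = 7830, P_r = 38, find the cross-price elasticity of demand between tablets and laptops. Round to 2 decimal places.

Substituting, Q_d = 70.2 − 3.48(19) + 0.0527(7830) + 0.8(38) = 70.2 − 66.12 + 412.641 + 30.4 = 447.121.
∂Q_d/∂P_r = +0.8, so E_xy = 0.8·(38/447.121) ≈ 0.07.
E_xy > 0: the goods are substitutes.

0.07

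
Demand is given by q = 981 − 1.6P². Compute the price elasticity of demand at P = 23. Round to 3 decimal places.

-12.577

At P = 23, q = 134.6.
dq/dP = −2·1.6·P = −73.6.
Point elasticity E = (dq/dP)·(P/q) = -73.6 × 23/134.6 ≈ -12.577.
|E| > 1, so demand is elastic at this price.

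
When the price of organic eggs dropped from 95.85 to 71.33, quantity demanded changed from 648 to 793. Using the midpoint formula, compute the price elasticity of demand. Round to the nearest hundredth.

-0.69

%Δq = (793 − 648)/[(648 + 793)/2] = 145/720.5 ≈ 0.2012.
%Δp = (71.33 − 95.85)/[(95.85 + 71.33)/2] = -24.52/83.59 ≈ -0.2933.
Arc elasticity E = %Δq/%Δp ≈ 0.2012/-0.2933 ≈ -0.69.
|E| < 1: demand is inelastic over this range.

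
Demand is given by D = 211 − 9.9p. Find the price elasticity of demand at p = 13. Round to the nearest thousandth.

-1.564

At p = 13, D = 82.3.
dD/dp = −9.9.
Point elasticity E = (dD/dp)·(p/D) = -9.9 × 13/82.3 ≈ -1.564.
|E| > 1, so demand is elastic at this price.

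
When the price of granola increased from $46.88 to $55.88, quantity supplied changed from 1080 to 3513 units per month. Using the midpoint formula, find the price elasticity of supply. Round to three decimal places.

6.048

%ΔQ = (3513 − 1080)/[(1080 + 3513)/2] = 2433/2296.5 ≈ 1.0594.
%Δp = (55.88 − 46.88)/[(46.88 + 55.88)/2] = 9/51.38 ≈ 0.1752.
Arc elasticity E = %ΔQ/%Δp ≈ 1.0594/0.1752 ≈ 6.048.
|E| > 1: supply is elastic over this range.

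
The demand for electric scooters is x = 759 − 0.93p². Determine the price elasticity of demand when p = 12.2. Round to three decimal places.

-0.446

At p = 12.2, x = 620.5788.
dx/dp = −2·0.93·p = −22.692.
Point elasticity E = (dx/dp)·(p/x) = -22.692 × 12.2/620.5788 ≈ -0.446.
|E| < 1, so demand is inelastic at this price.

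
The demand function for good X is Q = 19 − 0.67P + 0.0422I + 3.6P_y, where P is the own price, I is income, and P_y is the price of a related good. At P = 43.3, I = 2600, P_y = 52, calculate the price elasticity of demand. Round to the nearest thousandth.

-0.101

Q = 19 − 0.67(43.3) + 0.0422(2600) + 3.6(52) = 19 − 29.011 + 109.72 + 187.2 = 286.909.
∂Q/∂P = −0.67, so E_p = (−0.67)·(43.3/286.909) ≈ -0.101.
|E_p| < 1: demand is inelastic.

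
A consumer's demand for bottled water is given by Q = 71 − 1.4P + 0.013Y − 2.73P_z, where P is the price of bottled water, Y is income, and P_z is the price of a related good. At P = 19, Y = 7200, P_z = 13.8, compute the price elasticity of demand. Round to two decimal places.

-0.27

First evaluate Q: 71 − 1.4(19) + 0.013(7200) − 2.73(13.8) = 71 − 26.6 + 93.6 − 37.674 = 100.326.
∂Q/∂P = −1.4, so E_p = (−1.4)·(19/100.326) ≈ -0.27.
|E_p| < 1: demand is inelastic.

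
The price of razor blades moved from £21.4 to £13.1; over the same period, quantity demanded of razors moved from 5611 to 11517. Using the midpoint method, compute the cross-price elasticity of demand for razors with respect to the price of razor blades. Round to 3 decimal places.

%ΔQ_x = (11517 − 5611)/[(5611+11517)/2] = 5906/8564 ≈ 0.6896.
%ΔP_y = (13.1 − 21.4)/[(21.4+13.1)/2] ≈ -0.4812.
E_xy = 0.6896/-0.4812 ≈ -1.433.
E_xy < 0, so razors and razor blades are complements.

-1.433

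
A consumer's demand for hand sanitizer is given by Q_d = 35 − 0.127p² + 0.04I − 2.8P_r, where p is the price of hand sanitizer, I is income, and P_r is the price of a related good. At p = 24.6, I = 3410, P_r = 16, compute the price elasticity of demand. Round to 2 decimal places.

-3.09

First evaluate Q_d: 35 − 0.127(24.6)² + 0.04(3410) − 2.8(16) = 35 − 76.8553 + 136.4 − 44.8 = 49.7447.
∂Q_d/∂p = −2·0.127·p = -6.2484, so E_p = -6.2484·(24.6/49.7447) ≈ -3.09.
|E_p| > 1: demand is elastic.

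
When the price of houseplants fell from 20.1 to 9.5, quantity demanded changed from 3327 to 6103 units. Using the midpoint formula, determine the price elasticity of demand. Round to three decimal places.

-0.822

%Δq = (6103 − 3327)/[(3327 + 6103)/2] = 2776/4715 ≈ 0.5888.
%Δp = (9.5 − 20.1)/[(20.1 + 9.5)/2] = -10.6/14.8 ≈ -0.7162.
Arc elasticity E = %Δq/%Δp ≈ 0.5888/-0.7162 ≈ -0.822.
|E| < 1: demand is inelastic over this range.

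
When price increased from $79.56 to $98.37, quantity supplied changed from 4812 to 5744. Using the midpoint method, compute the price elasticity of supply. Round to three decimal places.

0.835

%ΔQ = (5744 − 4812)/[(4812 + 5744)/2] = 932/5278 ≈ 0.1766.
%Δp = (98.37 − 79.56)/[(79.56 + 98.37)/2] = 18.81/88.965 ≈ 0.2114.
Arc elasticity E = %ΔQ/%Δp ≈ 0.1766/0.2114 ≈ 0.835.
|E| < 1: supply is inelastic over this range.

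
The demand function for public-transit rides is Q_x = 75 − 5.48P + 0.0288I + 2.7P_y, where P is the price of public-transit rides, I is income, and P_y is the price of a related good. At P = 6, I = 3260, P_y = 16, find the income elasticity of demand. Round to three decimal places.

Substituting, Q_x = 75 − 5.48(6) + 0.0288(3260) + 2.7(16) = 75 − 32.88 + 93.888 + 43.2 = 179.208.
∂Q_x/∂I = +0.0288, so E_I = 0.0288·(3260/179.208) ≈ 0.524.
E_I ∈ (0,1): normal good (necessity).

0.524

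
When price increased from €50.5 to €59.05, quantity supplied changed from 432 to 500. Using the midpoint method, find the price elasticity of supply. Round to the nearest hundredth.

%ΔQ = (500 − 432)/[(432 + 500)/2] = 68/466 ≈ 0.1459.
%ΔP = (59.05 − 50.5)/[(50.5 + 59.05)/2] = 8.55/54.775 ≈ 0.1561.
Arc elasticity E = %ΔQ/%ΔP ≈ 0.1459/0.1561 ≈ 0.93.
|E| < 1: supply is inelastic over this range.

0.93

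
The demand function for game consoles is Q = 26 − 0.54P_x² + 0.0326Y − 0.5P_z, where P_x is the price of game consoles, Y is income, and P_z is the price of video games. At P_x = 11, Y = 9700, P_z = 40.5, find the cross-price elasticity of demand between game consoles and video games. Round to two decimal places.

Evaluating quantity at (P_x, Y, P_z) gives Q = 26 − 0.54(11)² + 0.0326(9700) − 0.5(40.5) = 26 − 65.34 + 316.22 − 20.25 = 256.63.
∂Q/∂P_z = −0.5, so E_xy = -0.5·(40.5/256.63) ≈ -0.08.
E_xy < 0: the goods are complements.

-0.08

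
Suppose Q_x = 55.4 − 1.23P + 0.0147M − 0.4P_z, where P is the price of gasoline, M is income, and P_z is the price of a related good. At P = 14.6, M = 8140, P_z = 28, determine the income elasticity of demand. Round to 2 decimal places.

Evaluating quantity at (P, M, P_z) gives Q_x = 55.4 − 1.23(14.6) + 0.0147(8140) − 0.4(28) = 55.4 − 17.958 + 119.658 − 11.2 = 145.9.
∂Q_x/∂M = +0.0147, so E_I = 0.0147·(8140/145.9) ≈ 0.82.
E_I ∈ (0,1): normal good (necessity).

0.82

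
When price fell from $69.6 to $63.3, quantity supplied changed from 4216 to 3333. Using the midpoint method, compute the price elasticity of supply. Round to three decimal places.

2.467

%ΔQ = (3333 − 4216)/[(4216 + 3333)/2] = -883/3774.5 ≈ -0.2339.
%Δp = (63.3 − 69.6)/[(69.6 + 63.3)/2] = -6.3/66.45 ≈ -0.0948.
Arc elasticity E = %ΔQ/%Δp ≈ -0.2339/-0.0948 ≈ 2.467.
|E| > 1: supply is elastic over this range.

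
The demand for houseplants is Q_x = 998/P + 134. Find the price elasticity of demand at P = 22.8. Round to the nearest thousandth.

At P = 22.8, Q_x = 177.7719.
dQ_x/dP = −998/P² = −1.9198.
Point elasticity E = (dQ_x/dP)·(P/Q_x) = -1.9198 × 22.8/177.7719 ≈ -0.246.
|E| < 1, so demand is inelastic at this price.

-0.246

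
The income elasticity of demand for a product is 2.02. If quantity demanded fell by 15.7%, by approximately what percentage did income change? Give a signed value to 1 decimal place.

%ΔQ ≈ E × %ΔI ⇒ %ΔI = %ΔQ / E = (-15.7%)/(2.02) ≈ -7.8%.

-7.8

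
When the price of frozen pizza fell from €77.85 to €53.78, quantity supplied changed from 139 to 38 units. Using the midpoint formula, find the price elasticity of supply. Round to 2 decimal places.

%Δq = (38 − 139)/[(139 + 38)/2] = -101/88.5 ≈ -1.1412.
%ΔP = (53.78 − 77.85)/[(77.85 + 53.78)/2] = -24.07/65.815 ≈ -0.3657.
Arc elasticity E = %Δq/%ΔP ≈ -1.1412/-0.3657 ≈ 3.12.
|E| > 1: supply is elastic over this range.

3.12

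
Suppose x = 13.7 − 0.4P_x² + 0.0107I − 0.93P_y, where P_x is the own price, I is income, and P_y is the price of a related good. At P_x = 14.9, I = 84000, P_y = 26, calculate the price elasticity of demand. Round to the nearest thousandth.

At the given point, x = 13.7 − 0.4(14.9)² + 0.0107(84000) − 0.93(26) = 13.7 − 88.804 + 898.8 − 24.18 = 799.516.
∂x/∂P_x = −2·0.4·P_x = -11.92, so E_p = -11.92·(14.9/799.516) ≈ -0.222.
|E_p| < 1: demand is inelastic.

-0.222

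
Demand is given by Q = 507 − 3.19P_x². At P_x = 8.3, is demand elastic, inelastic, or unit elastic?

elastic

At P_x = 8.3, Q = 287.2409.
dQ/dP_x = −2·3.19·P_x = −52.954.
Point elasticity E = (dQ/dP_x)·(P_x/Q) = -52.954 × 8.3/287.2409 ≈ -1.530.
|E| ≈ 1.530 > 1, so demand is elastic.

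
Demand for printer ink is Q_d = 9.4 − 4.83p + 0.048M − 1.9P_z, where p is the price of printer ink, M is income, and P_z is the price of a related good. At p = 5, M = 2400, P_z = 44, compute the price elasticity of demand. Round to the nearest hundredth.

Substituting, Q_d = 9.4 − 4.83(5) + 0.048(2400) − 1.9(44) = 9.4 − 24.15 + 115.2 − 83.6 = 16.85.
∂Q_d/∂p = −4.83, so E_p = (−4.83)·(5/16.85) ≈ -1.43.
|E_p| > 1: demand is elastic.

-1.43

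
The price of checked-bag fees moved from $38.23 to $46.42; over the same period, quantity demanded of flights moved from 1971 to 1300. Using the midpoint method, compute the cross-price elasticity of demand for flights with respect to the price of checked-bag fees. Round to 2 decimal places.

%ΔQ_x = (1300 − 1971)/[(1971+1300)/2] = -671/1635.5 ≈ -0.4103.
%ΔP_y = (46.42 − 38.23)/[(38.23+46.42)/2] ≈ 0.1935.
E_xy = -0.4103/0.1935 ≈ -2.12.
E_xy < 0, so flights and checked-bag fees are complements.

-2.12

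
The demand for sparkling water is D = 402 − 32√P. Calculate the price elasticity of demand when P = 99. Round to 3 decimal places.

-1.904

At P = 99, D = 83.604.
dD/dP = −32/(2√P) = −32/(2·9.9499).
Point elasticity E = (dD/dP)·(P/D) = -1.6081 × 99/83.604 ≈ -1.904.
|E| > 1, so demand is elastic at this price.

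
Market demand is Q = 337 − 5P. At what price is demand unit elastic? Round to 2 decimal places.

33.70

For linear demand Q = a − bP, E = −bP/(a − bP). |E| = 1 ⇒ bP = a − bP ⇒ P = a/(2b).
P = 337/(2·5) = 33.70.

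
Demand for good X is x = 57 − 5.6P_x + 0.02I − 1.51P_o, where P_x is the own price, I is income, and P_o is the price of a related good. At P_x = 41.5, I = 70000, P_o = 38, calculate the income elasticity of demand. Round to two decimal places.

1.20

Evaluating quantity at (P_x, I, P_o) gives x = 57 − 5.6(41.5) + 0.02(70000) − 1.51(38) = 57 − 232.4 + 1400 − 57.38 = 1167.22.
∂x/∂I = +0.02, so E_I = 0.02·(70000/1167.22) ≈ 1.20.
E_I > 1: normal good (luxury).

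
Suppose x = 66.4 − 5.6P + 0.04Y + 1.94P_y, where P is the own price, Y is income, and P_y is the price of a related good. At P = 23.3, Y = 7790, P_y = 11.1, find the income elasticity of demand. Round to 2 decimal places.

1.16

First evaluate x: 66.4 − 5.6(23.3) + 0.04(7790) + 1.94(11.1) = 66.4 − 130.48 + 311.6 + 21.534 = 269.054.
∂x/∂Y = +0.04, so E_I = 0.04·(7790/269.054) ≈ 1.16.
E_I > 1: normal good (luxury).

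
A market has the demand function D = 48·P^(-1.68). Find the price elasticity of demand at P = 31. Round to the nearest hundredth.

For a Cobb–Douglas (constant-elasticity) form D = A·P^α·…, the elasticity with respect to P equals the exponent α at every point.
Here the exponent on P is -1.68, so the price elasticity of demand is -1.68.

-1.68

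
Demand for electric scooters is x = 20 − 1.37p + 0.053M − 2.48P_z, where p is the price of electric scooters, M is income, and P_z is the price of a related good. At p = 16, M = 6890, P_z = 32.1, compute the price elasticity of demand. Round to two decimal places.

First evaluate x: 20 − 1.37(16) + 0.053(6890) − 2.48(32.1) = 20 − 21.92 + 365.17 − 79.608 = 283.642.
∂x/∂p = −1.37, so E_p = (−1.37)·(16/283.642) ≈ -0.08.
|E_p| < 1: demand is inelastic.

-0.08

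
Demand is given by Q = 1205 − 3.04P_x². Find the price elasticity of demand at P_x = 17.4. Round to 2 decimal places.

At P_x = 17.4, Q = 284.6096.
dQ/dP_x = −2·3.04·P_x = −105.792.
Point elasticity E = (dQ/dP_x)·(P_x/Q) = -105.792 × 17.4/284.6096 ≈ -6.47.
|E| > 1, so demand is elastic at this price.

-6.47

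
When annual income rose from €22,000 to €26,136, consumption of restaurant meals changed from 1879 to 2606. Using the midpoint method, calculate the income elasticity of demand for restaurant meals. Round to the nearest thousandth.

1.887

%ΔQ = (2606 − 1879)/[(1879+2606)/2] = 727/2242.5 ≈ 0.3242.
%ΔY = (26,136 − 22,000)/[(22,000+26,136)/2] = 4136/24068 ≈ 0.1718.
E_I = %ΔQ/%ΔY ≈ 1.887.
E_I > 1: normal good (luxury).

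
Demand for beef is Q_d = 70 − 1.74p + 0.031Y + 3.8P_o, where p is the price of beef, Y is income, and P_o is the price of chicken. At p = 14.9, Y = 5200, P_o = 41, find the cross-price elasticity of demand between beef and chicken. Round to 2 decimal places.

0.43

First evaluate Q_d: 70 − 1.74(14.9) + 0.031(5200) + 3.8(41) = 70 − 25.926 + 161.2 + 155.8 = 361.074.
∂Q_d/∂P_o = +3.8, so E_xy = 3.8·(41/361.074) ≈ 0.43.
E_xy > 0: the goods are substitutes.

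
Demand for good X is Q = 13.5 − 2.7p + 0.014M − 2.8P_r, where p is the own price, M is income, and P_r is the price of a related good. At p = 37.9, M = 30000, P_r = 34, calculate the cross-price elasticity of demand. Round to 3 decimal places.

At the given point, Q = 13.5 − 2.7(37.9) + 0.014(30000) − 2.8(34) = 13.5 − 102.33 + 420 − 95.2 = 235.97.
∂Q/∂P_r = −2.8, so E_xy = -2.8·(34/235.97) ≈ -0.403.
E_xy < 0: the goods are complements.

-0.403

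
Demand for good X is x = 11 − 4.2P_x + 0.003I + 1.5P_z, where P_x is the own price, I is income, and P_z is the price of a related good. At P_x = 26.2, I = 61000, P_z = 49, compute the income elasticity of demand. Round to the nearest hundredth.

At the given point, x = 11 − 4.2(26.2) + 0.003(61000) + 1.5(49) = 11 − 110.04 + 183 + 73.5 = 157.46.
∂x/∂I = +0.003, so E_I = 0.003·(61000/157.46) ≈ 1.16.
E_I > 1: normal good (luxury).

1.16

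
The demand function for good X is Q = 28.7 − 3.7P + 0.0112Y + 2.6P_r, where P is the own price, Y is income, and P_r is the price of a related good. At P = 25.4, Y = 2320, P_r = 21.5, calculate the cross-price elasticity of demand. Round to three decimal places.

3.367

First evaluate Q: 28.7 − 3.7(25.4) + 0.0112(2320) + 2.6(21.5) = 28.7 − 93.98 + 25.984 + 55.9 = 16.604.
∂Q/∂P_r = +2.6, so E_xy = 2.6·(21.5/16.604) ≈ 3.367.
E_xy > 0: the goods are substitutes.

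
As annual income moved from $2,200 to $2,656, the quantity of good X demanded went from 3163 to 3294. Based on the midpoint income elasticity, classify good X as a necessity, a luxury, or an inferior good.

necessity

%ΔQ = (3294 − 3163)/[(3163+3294)/2] = 131/3228.5 ≈ 0.0406.
%ΔM = (2,656 − 2,200)/[(2,200+2,656)/2] = 456/2428 ≈ 0.1878.
E_I = %ΔQ/%ΔM ≈ 0.216.
E_I ∈ (0,1): normal good (necessity).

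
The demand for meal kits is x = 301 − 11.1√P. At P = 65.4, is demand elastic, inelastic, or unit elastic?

inelastic

At P = 65.4, x = 211.234.
dx/dP = −11.1/(2√P) = −11.1/(2·8.087).
Point elasticity E = (dx/dP)·(P/x) = -0.6863 × 65.4/211.234 ≈ -0.212.
|E| ≈ 0.212 < 1, so demand is inelastic.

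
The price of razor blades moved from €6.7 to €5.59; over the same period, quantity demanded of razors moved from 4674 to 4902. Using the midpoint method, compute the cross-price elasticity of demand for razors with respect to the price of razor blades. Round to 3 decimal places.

%ΔQ_x = (4902 − 4674)/[(4674+4902)/2] = 228/4788 ≈ 0.0476.
%ΔP_y = (5.59 − 6.7)/[(6.7+5.59)/2] ≈ -0.1806.
E_xy = 0.0476/-0.1806 ≈ -0.264.
E_xy < 0, so razors and razor blades are complements.

-0.264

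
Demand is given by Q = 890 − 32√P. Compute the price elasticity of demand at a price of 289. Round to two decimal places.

At P = 289, Q = 346.
dQ/dP = −32/(2√P) = −32/(2·17).
Point elasticity E = (dQ/dP)·(P/Q) = -0.9412 × 289/346 ≈ -0.79.
|E| < 1, so demand is inelastic at this price.

-0.79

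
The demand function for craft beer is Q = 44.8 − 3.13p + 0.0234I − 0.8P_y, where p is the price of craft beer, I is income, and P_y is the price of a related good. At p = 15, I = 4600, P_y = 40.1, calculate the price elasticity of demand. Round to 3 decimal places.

Substituting, Q = 44.8 − 3.13(15) + 0.0234(4600) − 0.8(40.1) = 44.8 − 46.95 + 107.64 − 32.08 = 73.41.
∂Q/∂p = −3.13, so E_p = (−3.13)·(15/73.41) ≈ -0.640.
|E_p| < 1: demand is inelastic.

-0.640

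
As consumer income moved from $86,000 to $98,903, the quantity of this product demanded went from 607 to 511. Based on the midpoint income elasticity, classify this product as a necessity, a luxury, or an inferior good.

inferior

%ΔQ = (511 − 607)/[(607+511)/2] = -96/559 ≈ -0.1717.
%ΔY = (98,903 − 86,000)/[(86,000+98,903)/2] = 12903/92451.5 ≈ 0.1396.
E_I = %ΔQ/%ΔY ≈ -1.231.
E_I < 0: inferior good.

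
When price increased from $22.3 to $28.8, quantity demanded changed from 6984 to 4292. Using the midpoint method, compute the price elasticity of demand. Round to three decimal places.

%ΔQ = (4292 − 6984)/[(6984 + 4292)/2] = -2692/5638 ≈ -0.4775.
%ΔP = (28.8 − 22.3)/[(22.3 + 28.8)/2] = 6.5/25.55 ≈ 0.2544.
Arc elasticity E = %ΔQ/%ΔP ≈ -0.4775/0.2544 ≈ -1.877.
|E| > 1: demand is elastic over this range.

-1.877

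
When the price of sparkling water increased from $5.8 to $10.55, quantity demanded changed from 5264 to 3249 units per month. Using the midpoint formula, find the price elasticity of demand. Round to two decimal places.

%Δq = (3249 − 5264)/[(5264 + 3249)/2] = -2015/4256.5 ≈ -0.4734.
%Δp = (10.55 − 5.8)/[(5.8 + 10.55)/2] = 4.75/8.175 ≈ 0.5810.
Arc elasticity E = %Δq/%Δp ≈ -0.4734/0.5810 ≈ -0.81.
|E| < 1: demand is inelastic over this range.

-0.81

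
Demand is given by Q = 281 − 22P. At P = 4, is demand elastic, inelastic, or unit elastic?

At P = 4, Q = 193.
dQ/dP = −22.
Point elasticity E = (dQ/dP)·(P/Q) = -22 × 4/193 ≈ -0.456.
|E| ≈ 0.456 < 1, so demand is inelastic.

inelastic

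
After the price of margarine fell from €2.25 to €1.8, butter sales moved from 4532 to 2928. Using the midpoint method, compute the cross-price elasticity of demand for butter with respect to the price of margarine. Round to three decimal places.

%ΔQ_x = (2928 − 4532)/[(4532+2928)/2] = -1604/3730 ≈ -0.4300.
%ΔP_y = (1.8 − 2.25)/[(2.25+1.8)/2] ≈ -0.2222.
E_xy = -0.4300/-0.2222 ≈ 1.935.
E_xy > 0, so butter and margarine are substitutes.

1.935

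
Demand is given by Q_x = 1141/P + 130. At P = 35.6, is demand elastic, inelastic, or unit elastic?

At P = 35.6, Q_x = 162.0506.
dQ_x/dP = −1141/P² = −0.9003.
Point elasticity E = (dQ_x/dP)·(P/Q_x) = -0.9003 × 35.6/162.0506 ≈ -0.198.
|E| ≈ 0.198 < 1, so demand is inelastic.

inelastic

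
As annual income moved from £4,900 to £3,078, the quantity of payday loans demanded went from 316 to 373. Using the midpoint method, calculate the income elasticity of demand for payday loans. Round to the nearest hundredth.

%ΔQ = (373 − 316)/[(316+373)/2] = 57/344.5 ≈ 0.1655.
%ΔM = (3,078 − 4,900)/[(4,900+3,078)/2] = -1822/3989 ≈ -0.4568.
E_I = %ΔQ/%ΔM ≈ -0.36.
E_I < 0: inferior good.

-0.36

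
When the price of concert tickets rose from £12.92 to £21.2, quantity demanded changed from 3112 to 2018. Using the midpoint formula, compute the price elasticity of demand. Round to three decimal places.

-0.879

%ΔQ = (2018 − 3112)/[(3112 + 2018)/2] = -1094/2565 ≈ -0.4265.
%Δp = (21.2 − 12.92)/[(12.92 + 21.2)/2] = 8.28/17.06 ≈ 0.4853.
Arc elasticity E = %ΔQ/%Δp ≈ -0.4265/0.4853 ≈ -0.879.
|E| < 1: demand is inelastic over this range.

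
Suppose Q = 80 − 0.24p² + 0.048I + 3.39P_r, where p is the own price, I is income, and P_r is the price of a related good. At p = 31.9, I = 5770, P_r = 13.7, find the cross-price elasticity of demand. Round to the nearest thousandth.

Substituting, Q = 80 − 0.24(31.9)² + 0.048(5770) + 3.39(13.7) = 80 − 244.2264 + 276.96 + 46.443 = 159.1766.
∂Q/∂P_r = +3.39, so E_xy = 3.39·(13.7/159.1766) ≈ 0.292.
E_xy > 0: the goods are substitutes.

0.292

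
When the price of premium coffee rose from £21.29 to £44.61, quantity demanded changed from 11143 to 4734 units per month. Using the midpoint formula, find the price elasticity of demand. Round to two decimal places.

%Δq = (4734 − 11143)/[(11143 + 4734)/2] = -6409/7938.5 ≈ -0.8073.
%Δp = (44.61 − 21.29)/[(21.29 + 44.61)/2] = 23.32/32.95 ≈ 0.7077.
Arc elasticity E = %Δq/%Δp ≈ -0.8073/0.7077 ≈ -1.14.
|E| > 1: demand is elastic over this range.

-1.14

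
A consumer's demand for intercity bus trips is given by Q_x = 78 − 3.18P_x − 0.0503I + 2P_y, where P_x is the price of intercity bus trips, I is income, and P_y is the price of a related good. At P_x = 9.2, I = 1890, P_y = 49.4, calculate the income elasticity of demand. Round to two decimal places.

First evaluate Q_x: 78 − 3.18(9.2) − 0.0503(1890) + 2(49.4) = 78 − 29.256 − 95.067 + 98.8 = 52.477.
∂Q_x/∂I = −0.0503, so E_I = -0.0503·(1890/52.477) ≈ -1.81.
E_I < 0: inferior good.

-1.81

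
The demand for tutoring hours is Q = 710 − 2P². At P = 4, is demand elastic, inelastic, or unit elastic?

At P = 4, Q = 678.
dQ/dP = −2·2·P = −16.
Point elasticity E = (dQ/dP)·(P/Q) = -16 × 4/678 ≈ -0.094.
|E| ≈ 0.094 < 1, so demand is inelastic.

inelastic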